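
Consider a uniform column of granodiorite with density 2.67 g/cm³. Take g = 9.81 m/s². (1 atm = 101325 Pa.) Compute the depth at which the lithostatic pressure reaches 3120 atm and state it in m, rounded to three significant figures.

12100 m

h = P/(ρg) = 3120 atm / (2670 kg/m³ × 9.81 m/s²) = 3.161×10^8 Pa / 26193 Pa/m = 12070 m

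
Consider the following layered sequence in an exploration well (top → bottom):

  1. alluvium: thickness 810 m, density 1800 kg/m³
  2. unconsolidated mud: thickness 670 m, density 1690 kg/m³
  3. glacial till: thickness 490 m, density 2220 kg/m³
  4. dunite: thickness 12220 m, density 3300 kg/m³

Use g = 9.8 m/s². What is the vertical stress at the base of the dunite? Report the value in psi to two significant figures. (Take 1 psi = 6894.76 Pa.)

alluvium: 1800 kg/m³ × 9.8 m/s² × 810 m = 1.429×10^7 Pa = 2072 psi
unconsolidated mud: 1690 kg/m³ × 9.8 m/s² × 670 m = 1.110×10^7 Pa = 1609 psi
glacial till: 2220 kg/m³ × 9.8 m/s² × 490 m = 1.066×10^7 Pa = 1546 psi
dunite: 3300 kg/m³ × 9.8 m/s² × 12220 m = 3.952×10^8 Pa = 57318 psi
Total = 2072 + 1609 + 1546 + 57318 = 62546 psi

63000 psi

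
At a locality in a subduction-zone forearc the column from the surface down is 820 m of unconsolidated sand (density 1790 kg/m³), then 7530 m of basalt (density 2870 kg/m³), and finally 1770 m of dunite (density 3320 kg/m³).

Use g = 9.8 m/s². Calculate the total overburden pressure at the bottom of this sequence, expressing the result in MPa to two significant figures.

280 MPa

unconsolidated sand: 1790 kg/m³ × 9.8 m/s² × 820 m = 1.438×10^7 Pa = 14.38 MPa
basalt: 2870 kg/m³ × 9.8 m/s² × 7530 m = 2.118×10^8 Pa = 211.8 MPa
dunite: 3320 kg/m³ × 9.8 m/s² × 1770 m = 5.759×10^7 Pa = 57.59 MPa
Total = 14.38 + 211.8 + 57.59 = 283.76 MPa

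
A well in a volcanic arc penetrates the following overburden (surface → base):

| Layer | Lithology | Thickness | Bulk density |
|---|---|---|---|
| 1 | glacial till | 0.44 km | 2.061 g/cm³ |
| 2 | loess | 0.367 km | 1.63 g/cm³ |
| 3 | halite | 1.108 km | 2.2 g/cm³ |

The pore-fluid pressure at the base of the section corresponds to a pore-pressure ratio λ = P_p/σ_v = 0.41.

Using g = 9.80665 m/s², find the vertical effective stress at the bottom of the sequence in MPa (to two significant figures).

Overburden (lithostatic) stress σ_v:
glacial till: 2061 kg/m³ × 9.80665 m/s² × 440 m = 8.893×10^6 Pa = 8.893 MPa
loess: 1630 kg/m³ × 9.80665 m/s² × 367 m = 5.866×10^6 Pa = 5.866 MPa
halite: 2200 kg/m³ × 9.80665 m/s² × 1108 m = 2.390×10^7 Pa = 23.90 MPa
Total = 8.893 + 5.866 + 23.90 = 38.664 MPa
Pore pressure P_p = λ·σ_v = 0.41 × 38.66 MPa = 15.85 MPa
Effective stress σ' = σ_v − P_p = 38.66 − 15.85 = 22.812 MPa

23 MPa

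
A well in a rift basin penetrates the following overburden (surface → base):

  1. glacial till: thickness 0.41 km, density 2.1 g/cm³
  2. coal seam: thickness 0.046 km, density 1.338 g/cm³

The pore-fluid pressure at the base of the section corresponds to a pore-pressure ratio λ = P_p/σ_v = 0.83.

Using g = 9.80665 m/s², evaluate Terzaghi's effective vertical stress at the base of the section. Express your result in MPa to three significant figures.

Overburden (lithostatic) stress σ_v:
glacial till: 2100 kg/m³ × 9.80665 m/s² × 410 m = 8.444×10^6 Pa = 8.444 MPa
coal seam: 1338 kg/m³ × 9.80665 m/s² × 46 m = 6.036×10^5 Pa = 0.6036 MPa
Total = 8.444 + 0.6036 = 9.0471 MPa
Pore pressure P_p = λ·σ_v = 0.83 × 9.047 MPa = 7.509 MPa
Effective stress σ' = σ_v − P_p = 9.047 − 7.509 = 1.5380 MPa

1.54 MPa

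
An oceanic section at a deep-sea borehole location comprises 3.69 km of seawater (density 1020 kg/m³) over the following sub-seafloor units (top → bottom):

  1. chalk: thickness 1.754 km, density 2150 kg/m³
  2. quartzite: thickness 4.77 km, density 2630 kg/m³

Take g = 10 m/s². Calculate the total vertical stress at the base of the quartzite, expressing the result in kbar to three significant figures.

seawater: 1020 kg/m³ × 10 m/s² × 3690 m = 3.764×10^7 Pa = 0.3764 kbar
chalk: 2150 kg/m³ × 10 m/s² × 1754 m = 3.771×10^7 Pa = 0.3771 kbar
quartzite: 2630 kg/m³ × 10 m/s² × 4770 m = 1.255×10^8 Pa = 1.255 kbar
Total = 0.3764 + 0.3771 + 1.255 = 2.0080 kbar

2.01 kbar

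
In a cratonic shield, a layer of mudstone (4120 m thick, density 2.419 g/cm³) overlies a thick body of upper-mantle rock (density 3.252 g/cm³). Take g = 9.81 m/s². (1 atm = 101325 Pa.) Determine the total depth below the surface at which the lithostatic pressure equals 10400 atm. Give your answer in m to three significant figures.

Pressure at base of upper layers: 2419×9.81×4120 = 9.777×10^7 Pa = 964.9 atm
Remaining pressure to be supplied by upper-mantle rock: 1.054×10^9 − 9.777×10^7 = 9.560×10^8 Pa
Additional depth in upper-mantle rock = 9.560×10^8 Pa / (3252 kg/m³ × 9.81 m/s²) = 29967 m
Total depth = 4120 m + 29967 m = 34087 m

34100 m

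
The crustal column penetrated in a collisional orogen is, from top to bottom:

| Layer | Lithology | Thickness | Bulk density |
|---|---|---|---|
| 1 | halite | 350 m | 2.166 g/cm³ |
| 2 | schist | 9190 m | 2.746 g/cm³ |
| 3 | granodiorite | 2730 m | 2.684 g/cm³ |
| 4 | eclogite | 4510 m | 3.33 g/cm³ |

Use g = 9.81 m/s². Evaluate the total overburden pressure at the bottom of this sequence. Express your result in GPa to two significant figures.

0.47 GPa

halite: 2166 kg/m³ × 9.81 m/s² × 350 m = 7.437×10^6 Pa = 7.437×10^-3 GPa
schist: 2746 kg/m³ × 9.81 m/s² × 9190 m = 2.476×10^8 Pa = 0.2476 GPa
granodiorite: 2684 kg/m³ × 9.81 m/s² × 2730 m = 7.188×10^7 Pa = 0.07188 GPa
eclogite: 3330 kg/m³ × 9.81 m/s² × 4510 m = 1.473×10^8 Pa = 0.1473 GPa
Total = 7.437×10^-3 + 0.2476 + 0.07188 + 0.1473 = 0.47421 GPa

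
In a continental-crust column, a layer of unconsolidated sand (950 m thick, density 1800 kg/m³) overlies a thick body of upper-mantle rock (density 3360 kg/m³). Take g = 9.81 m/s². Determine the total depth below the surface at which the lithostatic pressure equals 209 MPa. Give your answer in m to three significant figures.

Pressure at base of upper layers: 1800×9.81×950 = 1.678×10^7 Pa = 16.78 MPa
Remaining pressure to be supplied by upper-mantle rock: 2.090×10^8 − 1.678×10^7 = 1.922×10^8 Pa
Additional depth in upper-mantle rock = 1.922×10^8 Pa / (3360 kg/m³ × 9.81 m/s²) = 5831.8 m
Total depth = 950 m + 5831.8 m = 6781.8 m

6780 m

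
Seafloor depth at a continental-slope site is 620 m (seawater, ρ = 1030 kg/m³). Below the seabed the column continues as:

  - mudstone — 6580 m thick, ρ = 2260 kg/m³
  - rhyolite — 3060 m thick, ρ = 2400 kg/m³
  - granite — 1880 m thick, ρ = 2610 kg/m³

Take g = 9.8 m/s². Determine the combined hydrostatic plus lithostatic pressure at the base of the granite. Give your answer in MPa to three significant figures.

272 MPa

seawater: 1030 kg/m³ × 9.8 m/s² × 620 m = 6.258×10^6 Pa = 6.258 MPa
mudstone: 2260 kg/m³ × 9.8 m/s² × 6580 m = 1.457×10^8 Pa = 145.7 MPa
rhyolite: 2400 kg/m³ × 9.8 m/s² × 3060 m = 7.197×10^7 Pa = 71.97 MPa
granite: 2610 kg/m³ × 9.8 m/s² × 1880 m = 4.809×10^7 Pa = 48.09 MPa
Total = 6.258 + 145.7 + 71.97 + 48.09 = 272.05 MPa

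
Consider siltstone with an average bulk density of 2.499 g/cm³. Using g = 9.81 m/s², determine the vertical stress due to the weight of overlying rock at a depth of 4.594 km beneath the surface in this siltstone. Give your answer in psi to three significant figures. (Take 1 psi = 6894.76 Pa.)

siltstone: 2499 kg/m³ × 9.81 m/s² × 4594 m = 1.126×10^8 Pa = 16335 psi

16300 psi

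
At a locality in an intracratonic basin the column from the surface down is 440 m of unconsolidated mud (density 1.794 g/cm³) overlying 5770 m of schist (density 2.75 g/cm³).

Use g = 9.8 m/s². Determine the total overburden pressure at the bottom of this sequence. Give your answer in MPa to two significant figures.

160 MPa

unconsolidated mud: 1794 kg/m³ × 9.8 m/s² × 440 m = 7.736×10^6 Pa = 7.736 MPa
schist: 2750 kg/m³ × 9.8 m/s² × 5770 m = 1.555×10^8 Pa = 155.5 MPa
Total = 7.736 + 155.5 = 163.24 MPa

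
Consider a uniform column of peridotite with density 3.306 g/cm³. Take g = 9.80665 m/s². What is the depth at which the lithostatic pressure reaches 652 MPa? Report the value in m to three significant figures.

h = P/(ρg) = 652 MPa / (3306 kg/m³ × 9.80665 m/s²) = 6.520×10^8 Pa / 32421 Pa/m = 20111 m

20100 m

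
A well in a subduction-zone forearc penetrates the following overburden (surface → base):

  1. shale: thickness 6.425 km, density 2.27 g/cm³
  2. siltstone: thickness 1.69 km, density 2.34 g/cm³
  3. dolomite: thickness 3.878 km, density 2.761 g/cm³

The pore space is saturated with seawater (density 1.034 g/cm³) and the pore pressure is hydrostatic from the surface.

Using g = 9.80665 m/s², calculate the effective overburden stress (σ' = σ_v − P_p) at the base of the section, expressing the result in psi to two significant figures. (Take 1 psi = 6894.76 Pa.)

Overburden (lithostatic) stress σ_v:
shale: 2270 kg/m³ × 9.80665 m/s² × 6425 m = 1.430×10^8 Pa = 143.0 MPa
siltstone: 2340 kg/m³ × 9.80665 m/s² × 1690 m = 3.878×10^7 Pa = 38.78 MPa
dolomite: 2761 kg/m³ × 9.80665 m/s² × 3878 m = 1.050×10^8 Pa = 105.0 MPa
Total = 143.0 + 38.78 + 105.0 = 286.81 MPa
Pore pressure P_p = 1034 kg/m³ × 9.80665 m/s² × 11993 m = 1.216×10^8 Pa = 121.6 MPa
Effective stress σ' = σ_v − P_p = 286.8 − 121.6 = 165.20 MPa = 23960 psi

24000 psi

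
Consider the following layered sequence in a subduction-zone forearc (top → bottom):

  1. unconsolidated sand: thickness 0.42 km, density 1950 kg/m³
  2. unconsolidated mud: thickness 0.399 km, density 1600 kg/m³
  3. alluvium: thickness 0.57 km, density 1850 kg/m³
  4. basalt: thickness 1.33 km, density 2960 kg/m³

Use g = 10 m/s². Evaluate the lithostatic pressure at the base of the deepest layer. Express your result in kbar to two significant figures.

0.64 kbar

unconsolidated sand: 1950 kg/m³ × 10 m/s² × 420 m = 8.190×10^6 Pa = 0.08190 kbar
unconsolidated mud: 1600 kg/m³ × 10 m/s² × 399 m = 6.384×10^6 Pa = 0.06384 kbar
alluvium: 1850 kg/m³ × 10 m/s² × 570 m = 1.054×10^7 Pa = 0.1055 kbar
basalt: 2960 kg/m³ × 10 m/s² × 1330 m = 3.937×10^7 Pa = 0.3937 kbar
Total = 0.08190 + 0.06384 + 0.1055 + 0.3937 = 0.64487 kbar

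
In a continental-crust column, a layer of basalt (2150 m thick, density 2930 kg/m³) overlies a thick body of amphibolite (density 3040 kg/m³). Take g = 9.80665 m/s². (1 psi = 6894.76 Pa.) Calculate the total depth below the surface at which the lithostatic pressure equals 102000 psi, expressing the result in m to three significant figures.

23700 m

Pressure at base of upper layers: 2930×9.80665×2150 = 6.178×10^7 Pa = 8960 psi
Remaining pressure to be supplied by amphibolite: 7.033×10^8 − 6.178×10^7 = 6.415×10^8 Pa
Additional depth in amphibolite = 6.415×10^8 Pa / (3040 kg/m³ × 9.80665 m/s²) = 21518 m
Total depth = 2150 m + 21518 m = 23668 m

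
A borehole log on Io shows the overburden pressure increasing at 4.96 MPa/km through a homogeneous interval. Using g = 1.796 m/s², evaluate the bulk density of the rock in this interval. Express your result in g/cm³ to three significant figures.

ρ = (dP/dz)/g = 4.96 MPa/km / 1.796 m/s² = 4960.0 Pa/m / 1.796 m/s² = 2761.7 kg/m³
= 2.762 g/cm³

2.76 g/cm³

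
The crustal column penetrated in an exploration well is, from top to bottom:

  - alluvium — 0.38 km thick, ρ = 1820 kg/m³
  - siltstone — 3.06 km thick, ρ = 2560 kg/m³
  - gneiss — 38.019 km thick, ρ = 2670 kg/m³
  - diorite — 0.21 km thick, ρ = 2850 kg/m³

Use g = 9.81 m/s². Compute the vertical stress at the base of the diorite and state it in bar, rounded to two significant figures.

alluvium: 1820 kg/m³ × 9.81 m/s² × 380 m = 6.785×10^6 Pa = 67.85 bar
siltstone: 2560 kg/m³ × 9.81 m/s² × 3060 m = 7.685×10^7 Pa = 768.5 bar
gneiss: 2670 kg/m³ × 9.81 m/s² × 38019 m = 9.958×10^8 Pa = 9958 bar
diorite: 2850 kg/m³ × 9.81 m/s² × 210 m = 5.871×10^6 Pa = 58.71 bar
Total = 67.85 + 768.5 + 9958 + 58.71 = 10853 bar

11000 bar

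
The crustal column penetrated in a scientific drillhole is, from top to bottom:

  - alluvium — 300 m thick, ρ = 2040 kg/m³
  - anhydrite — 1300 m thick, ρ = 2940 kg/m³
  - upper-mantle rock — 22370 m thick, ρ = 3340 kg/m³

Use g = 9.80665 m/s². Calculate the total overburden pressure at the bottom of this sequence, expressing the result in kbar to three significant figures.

7.76 kbar

alluvium: 2040 kg/m³ × 9.80665 m/s² × 300 m = 6.002×10^6 Pa = 0.06002 kbar
anhydrite: 2940 kg/m³ × 9.80665 m/s² × 1300 m = 3.748×10^7 Pa = 0.3748 kbar
upper-mantle rock: 3340 kg/m³ × 9.80665 m/s² × 22370 m = 7.327×10^8 Pa = 7.327 kbar
Total = 0.06002 + 0.3748 + 7.327 = 7.7619 kbar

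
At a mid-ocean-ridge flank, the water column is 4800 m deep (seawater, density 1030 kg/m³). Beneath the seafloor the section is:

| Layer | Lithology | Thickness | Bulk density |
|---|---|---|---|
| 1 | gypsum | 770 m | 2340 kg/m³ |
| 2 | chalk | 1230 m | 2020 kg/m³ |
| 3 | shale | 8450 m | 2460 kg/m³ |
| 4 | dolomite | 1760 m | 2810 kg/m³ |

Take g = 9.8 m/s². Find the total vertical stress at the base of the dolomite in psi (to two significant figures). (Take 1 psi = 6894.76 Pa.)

50000 psi

seawater: 1030 kg/m³ × 9.8 m/s² × 4800 m = 4.845×10^7 Pa = 7027 psi
gypsum: 2340 kg/m³ × 9.8 m/s² × 770 m = 1.766×10^7 Pa = 2561 psi
chalk: 2020 kg/m³ × 9.8 m/s² × 1230 m = 2.435×10^7 Pa = 3532 psi
shale: 2460 kg/m³ × 9.8 m/s² × 8450 m = 2.037×10^8 Pa = 29546 psi
dolomite: 2810 kg/m³ × 9.8 m/s² × 1760 m = 4.847×10^7 Pa = 7030 psi
Total = 7027 + 2561 + 3532 + 29546 + 7030 = 49695 psi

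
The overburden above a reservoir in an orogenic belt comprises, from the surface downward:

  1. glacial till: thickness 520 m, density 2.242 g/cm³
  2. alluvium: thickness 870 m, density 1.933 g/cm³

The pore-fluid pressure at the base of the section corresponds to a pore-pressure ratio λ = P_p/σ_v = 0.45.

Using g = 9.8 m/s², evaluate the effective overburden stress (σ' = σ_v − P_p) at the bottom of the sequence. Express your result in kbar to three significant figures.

Overburden (lithostatic) stress σ_v:
glacial till: 2242 kg/m³ × 9.8 m/s² × 520 m = 1.143×10^7 Pa = 11.43 MPa
alluvium: 1933 kg/m³ × 9.8 m/s² × 870 m = 1.648×10^7 Pa = 16.48 MPa
Total = 11.43 + 16.48 = 27.906 MPa
Pore pressure P_p = λ·σ_v = 0.45 × 27.91 MPa = 12.56 MPa
Effective stress σ' = σ_v − P_p = 27.91 − 12.56 = 15.348 MPa = 0.15348 kbar

0.153 kbar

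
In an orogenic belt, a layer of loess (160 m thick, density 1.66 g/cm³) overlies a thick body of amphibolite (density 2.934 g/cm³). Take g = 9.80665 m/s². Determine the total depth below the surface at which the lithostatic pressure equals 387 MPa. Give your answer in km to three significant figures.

Pressure at base of upper layers: 1660×9.80665×160 = 2.605×10^6 Pa = 2.605 MPa
Remaining pressure to be supplied by amphibolite: 3.870×10^8 − 2.605×10^6 = 3.844×10^8 Pa
Additional depth in amphibolite = 3.844×10^8 Pa / (2934 kg/m³ × 9.80665 m/s²) = 13360 m
Total depth = 160 m + 13360 m = 13520 m
= 13.520 km

13.5 km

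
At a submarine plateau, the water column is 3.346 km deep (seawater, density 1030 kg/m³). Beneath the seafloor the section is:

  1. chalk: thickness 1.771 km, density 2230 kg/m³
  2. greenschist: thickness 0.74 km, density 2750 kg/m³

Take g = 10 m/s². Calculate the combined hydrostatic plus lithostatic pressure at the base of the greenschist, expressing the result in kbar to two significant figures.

seawater: 1030 kg/m³ × 10 m/s² × 3346 m = 3.446×10^7 Pa = 0.3446 kbar
chalk: 2230 kg/m³ × 10 m/s² × 1771 m = 3.949×10^7 Pa = 0.3949 kbar
greenschist: 2750 kg/m³ × 10 m/s² × 740 m = 2.035×10^7 Pa = 0.2035 kbar
Total = 0.3446 + 0.3949 + 0.2035 = 0.94307 kbar

0.94 kbar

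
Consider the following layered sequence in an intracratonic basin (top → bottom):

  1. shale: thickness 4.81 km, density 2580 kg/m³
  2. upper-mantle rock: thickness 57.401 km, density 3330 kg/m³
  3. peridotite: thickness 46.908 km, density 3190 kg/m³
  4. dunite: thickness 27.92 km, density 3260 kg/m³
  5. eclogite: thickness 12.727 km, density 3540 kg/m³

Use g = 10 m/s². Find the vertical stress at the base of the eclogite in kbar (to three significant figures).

48.9 kbar

shale: 2580 kg/m³ × 10 m/s² × 4810 m = 1.241×10^8 Pa = 1.241 kbar
upper-mantle rock: 3330 kg/m³ × 10 m/s² × 57401 m = 1.911×10^9 Pa = 19.11 kbar
peridotite: 3190 kg/m³ × 10 m/s² × 46908 m = 1.496×10^9 Pa = 14.96 kbar
dunite: 3260 kg/m³ × 10 m/s² × 27920 m = 9.102×10^8 Pa = 9.102 kbar
eclogite: 3540 kg/m³ × 10 m/s² × 12727 m = 4.505×10^8 Pa = 4.505 kbar
Total = 1.241 + 19.11 + 14.96 + 9.102 + 4.505 = 48.926 kbar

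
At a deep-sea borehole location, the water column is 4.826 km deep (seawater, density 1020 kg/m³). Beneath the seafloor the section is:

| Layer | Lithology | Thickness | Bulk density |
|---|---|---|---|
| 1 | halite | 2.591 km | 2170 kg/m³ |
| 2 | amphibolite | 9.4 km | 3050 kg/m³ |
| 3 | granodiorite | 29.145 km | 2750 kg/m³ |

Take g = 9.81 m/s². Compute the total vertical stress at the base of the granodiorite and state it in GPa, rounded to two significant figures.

seawater: 1020 kg/m³ × 9.81 m/s² × 4826 m = 4.829×10^7 Pa = 0.04829 GPa
halite: 2170 kg/m³ × 9.81 m/s² × 2591 m = 5.516×10^7 Pa = 0.05516 GPa
amphibolite: 3050 kg/m³ × 9.81 m/s² × 9400 m = 2.813×10^8 Pa = 0.2813 GPa
granodiorite: 2750 kg/m³ × 9.81 m/s² × 29145 m = 7.863×10^8 Pa = 0.7863 GPa
Total = 0.04829 + 0.05516 + 0.2813 + 0.7863 = 1.1710 GPa

1.2 GPa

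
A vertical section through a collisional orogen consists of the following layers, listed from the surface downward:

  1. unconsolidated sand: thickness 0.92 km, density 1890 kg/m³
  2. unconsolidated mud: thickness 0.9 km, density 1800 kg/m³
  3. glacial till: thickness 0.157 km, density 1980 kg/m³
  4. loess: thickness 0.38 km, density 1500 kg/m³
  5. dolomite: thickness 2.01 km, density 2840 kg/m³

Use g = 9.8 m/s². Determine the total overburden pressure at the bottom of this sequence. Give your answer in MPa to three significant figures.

unconsolidated sand: 1890 kg/m³ × 9.8 m/s² × 920 m = 1.704×10^7 Pa = 17.04 MPa
unconsolidated mud: 1800 kg/m³ × 9.8 m/s² × 900 m = 1.588×10^7 Pa = 15.88 MPa
glacial till: 1980 kg/m³ × 9.8 m/s² × 157 m = 3.046×10^6 Pa = 3.046 MPa
loess: 1500 kg/m³ × 9.8 m/s² × 380 m = 5.586×10^6 Pa = 5.586 MPa
dolomite: 2840 kg/m³ × 9.8 m/s² × 2010 m = 5.594×10^7 Pa = 55.94 MPa
Total = 17.04 + 15.88 + 3.046 + 5.586 + 55.94 = 97.491 MPa

97.5 MPa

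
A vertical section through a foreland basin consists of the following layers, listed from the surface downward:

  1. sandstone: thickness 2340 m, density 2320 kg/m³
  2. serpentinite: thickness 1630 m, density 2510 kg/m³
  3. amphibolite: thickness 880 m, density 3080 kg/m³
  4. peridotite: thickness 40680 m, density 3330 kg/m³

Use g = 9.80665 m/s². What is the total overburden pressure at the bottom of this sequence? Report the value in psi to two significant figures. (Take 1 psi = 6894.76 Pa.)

210000 psi

sandstone: 2320 kg/m³ × 9.80665 m/s² × 2340 m = 5.324×10^7 Pa = 7722 psi
serpentinite: 2510 kg/m³ × 9.80665 m/s² × 1630 m = 4.012×10^7 Pa = 5819 psi
amphibolite: 3080 kg/m³ × 9.80665 m/s² × 880 m = 2.658×10^7 Pa = 3855 psi
peridotite: 3330 kg/m³ × 9.80665 m/s² × 40680 m = 1.328×10^9 Pa = 1.927×10^5 psi
Total = 7722 + 5819 + 3855 + 1.927×10^5 = 2.1007×10^5 psi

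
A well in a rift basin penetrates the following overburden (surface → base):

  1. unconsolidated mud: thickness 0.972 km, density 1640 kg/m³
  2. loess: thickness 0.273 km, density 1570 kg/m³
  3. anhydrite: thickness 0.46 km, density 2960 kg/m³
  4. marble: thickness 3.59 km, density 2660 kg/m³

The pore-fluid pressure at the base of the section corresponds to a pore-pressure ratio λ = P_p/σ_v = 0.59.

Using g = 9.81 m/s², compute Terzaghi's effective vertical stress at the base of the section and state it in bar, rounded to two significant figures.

Overburden (lithostatic) stress σ_v:
unconsolidated mud: 1640 kg/m³ × 9.81 m/s² × 972 m = 1.564×10^7 Pa = 15.64 MPa
loess: 1570 kg/m³ × 9.81 m/s² × 273 m = 4.205×10^6 Pa = 4.205 MPa
anhydrite: 2960 kg/m³ × 9.81 m/s² × 460 m = 1.336×10^7 Pa = 13.36 MPa
marble: 2660 kg/m³ × 9.81 m/s² × 3590 m = 9.368×10^7 Pa = 93.68 MPa
Total = 15.64 + 4.205 + 13.36 + 93.68 = 126.88 MPa
Pore pressure P_p = λ·σ_v = 0.59 × 126.9 MPa = 74.86 MPa
Effective stress σ' = σ_v − P_p = 126.9 − 74.86 = 52.021 MPa = 520.21 bar

520 bar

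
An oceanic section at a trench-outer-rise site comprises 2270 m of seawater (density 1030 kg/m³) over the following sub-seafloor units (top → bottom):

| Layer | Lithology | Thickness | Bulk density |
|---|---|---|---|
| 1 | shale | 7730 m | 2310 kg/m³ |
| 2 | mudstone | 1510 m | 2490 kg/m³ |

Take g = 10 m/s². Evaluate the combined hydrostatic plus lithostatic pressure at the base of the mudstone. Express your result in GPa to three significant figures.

0.240 GPa

seawater: 1030 kg/m³ × 10 m/s² × 2270 m = 2.338×10^7 Pa = 0.02338 GPa
shale: 2310 kg/m³ × 10 m/s² × 7730 m = 1.786×10^8 Pa = 0.1786 GPa
mudstone: 2490 kg/m³ × 10 m/s² × 1510 m = 3.760×10^7 Pa = 0.03760 GPa
Total = 0.02338 + 0.1786 + 0.03760 = 0.23954 GPa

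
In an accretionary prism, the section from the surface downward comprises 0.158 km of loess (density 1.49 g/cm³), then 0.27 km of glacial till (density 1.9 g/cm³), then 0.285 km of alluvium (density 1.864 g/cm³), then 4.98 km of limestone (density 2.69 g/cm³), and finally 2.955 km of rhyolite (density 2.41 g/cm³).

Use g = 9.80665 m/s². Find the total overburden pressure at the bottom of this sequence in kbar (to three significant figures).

2.14 kbar

loess: 1490 kg/m³ × 9.80665 m/s² × 158 m = 2.309×10^6 Pa = 0.02309 kbar
glacial till: 1900 kg/m³ × 9.80665 m/s² × 270 m = 5.031×10^6 Pa = 0.05031 kbar
alluvium: 1864 kg/m³ × 9.80665 m/s² × 285 m = 5.210×10^6 Pa = 0.05210 kbar
limestone: 2690 kg/m³ × 9.80665 m/s² × 4980 m = 1.314×10^8 Pa = 1.314 kbar
rhyolite: 2410 kg/m³ × 9.80665 m/s² × 2955 m = 6.984×10^7 Pa = 0.6984 kbar
Total = 0.02309 + 0.05031 + 0.05210 + 1.314 + 0.6984 = 2.1376 kbar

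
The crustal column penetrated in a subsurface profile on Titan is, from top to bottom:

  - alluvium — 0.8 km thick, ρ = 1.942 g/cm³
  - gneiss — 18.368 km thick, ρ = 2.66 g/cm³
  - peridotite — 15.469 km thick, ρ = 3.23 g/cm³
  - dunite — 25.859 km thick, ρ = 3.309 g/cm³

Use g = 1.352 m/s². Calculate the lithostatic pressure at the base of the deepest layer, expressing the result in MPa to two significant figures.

alluvium: 1942 kg/m³ × 1.352 m/s² × 800 m = 2.100×10^6 Pa = 2.100 MPa
gneiss: 2660 kg/m³ × 1.352 m/s² × 18368 m = 6.606×10^7 Pa = 66.06 MPa
peridotite: 3230 kg/m³ × 1.352 m/s² × 15469 m = 6.755×10^7 Pa = 67.55 MPa
dunite: 3309 kg/m³ × 1.352 m/s² × 25859 m = 1.157×10^8 Pa = 115.7 MPa
Total = 2.100 + 66.06 + 67.55 + 115.7 = 251.40 MPa

250 MPa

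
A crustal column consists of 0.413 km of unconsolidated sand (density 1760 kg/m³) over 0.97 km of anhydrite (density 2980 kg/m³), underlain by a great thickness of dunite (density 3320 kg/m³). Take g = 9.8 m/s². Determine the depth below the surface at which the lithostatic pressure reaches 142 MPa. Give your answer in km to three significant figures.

4.66 km

Pressure at base of upper layers: 1760×9.8×413 + 2980×9.8×970 = 3.545×10^7 Pa = 35.45 MPa
Remaining pressure to be supplied by dunite: 1.420×10^8 − 3.545×10^7 = 1.065×10^8 Pa
Additional depth in dunite = 1.065×10^8 Pa / (3320 kg/m³ × 9.8 m/s²) = 3274.8 m
Total depth = 1383 m + 3274.8 m = 4657.8 m
= 4.6578 km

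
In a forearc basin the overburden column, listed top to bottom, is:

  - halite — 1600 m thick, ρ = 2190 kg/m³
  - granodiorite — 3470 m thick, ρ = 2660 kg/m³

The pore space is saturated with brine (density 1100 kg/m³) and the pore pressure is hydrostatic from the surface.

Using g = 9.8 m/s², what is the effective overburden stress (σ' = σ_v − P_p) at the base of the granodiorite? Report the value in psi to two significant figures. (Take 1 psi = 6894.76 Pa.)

Overburden (lithostatic) stress σ_v:
halite: 2190 kg/m³ × 9.8 m/s² × 1600 m = 3.434×10^7 Pa = 34.34 MPa
granodiorite: 2660 kg/m³ × 9.8 m/s² × 3470 m = 9.046×10^7 Pa = 90.46 MPa
Total = 34.34 + 90.46 = 124.80 MPa
Pore pressure P_p = 1100 kg/m³ × 9.8 m/s² × 5070 m = 5.465×10^7 Pa = 54.65 MPa
Effective stress σ' = σ_v − P_p = 124.8 − 54.65 = 70.141 MPa = 10173 psi

10000 psi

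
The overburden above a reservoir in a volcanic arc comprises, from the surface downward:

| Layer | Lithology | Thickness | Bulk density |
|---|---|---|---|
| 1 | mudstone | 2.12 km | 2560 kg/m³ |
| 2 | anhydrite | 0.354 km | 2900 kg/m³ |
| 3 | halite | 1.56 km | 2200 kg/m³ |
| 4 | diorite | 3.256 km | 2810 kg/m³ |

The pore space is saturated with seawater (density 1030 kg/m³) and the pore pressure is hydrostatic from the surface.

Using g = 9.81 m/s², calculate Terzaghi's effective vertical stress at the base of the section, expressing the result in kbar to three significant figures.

1.13 kbar

Overburden (lithostatic) stress σ_v:
mudstone: 2560 kg/m³ × 9.81 m/s² × 2120 m = 5.324×10^7 Pa = 53.24 MPa
anhydrite: 2900 kg/m³ × 9.81 m/s² × 354 m = 1.007×10^7 Pa = 10.07 MPa
halite: 2200 kg/m³ × 9.81 m/s² × 1560 m = 3.367×10^7 Pa = 33.67 MPa
diorite: 2810 kg/m³ × 9.81 m/s² × 3256 m = 8.976×10^7 Pa = 89.76 MPa
Total = 53.24 + 10.07 + 33.67 + 89.76 = 186.73 MPa
Pore pressure P_p = 1030 kg/m³ × 9.81 m/s² × 7290 m = 7.366×10^7 Pa = 73.66 MPa
Effective stress σ' = σ_v − P_p = 186.7 − 73.66 = 113.07 MPa = 1.1307 kbar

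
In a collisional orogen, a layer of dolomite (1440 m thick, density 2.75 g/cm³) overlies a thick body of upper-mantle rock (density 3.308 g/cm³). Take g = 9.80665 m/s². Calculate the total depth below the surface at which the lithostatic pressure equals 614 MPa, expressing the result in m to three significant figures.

19200 m

Pressure at base of upper layers: 2750×9.80665×1440 = 3.883×10^7 Pa = 38.83 MPa
Remaining pressure to be supplied by upper-mantle rock: 6.140×10^8 − 3.883×10^7 = 5.752×10^8 Pa
Additional depth in upper-mantle rock = 5.752×10^8 Pa / (3308 kg/m³ × 9.80665 m/s²) = 17730 m
Total depth = 1440 m + 17730 m = 19170 m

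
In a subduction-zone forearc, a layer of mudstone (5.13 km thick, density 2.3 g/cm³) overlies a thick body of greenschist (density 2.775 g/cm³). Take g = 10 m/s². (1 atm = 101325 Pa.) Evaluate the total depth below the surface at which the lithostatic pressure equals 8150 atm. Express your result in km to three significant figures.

Pressure at base of upper layers: 2300×10×5130 = 1.180×10^8 Pa = 1164 atm
Remaining pressure to be supplied by greenschist: 8.258×10^8 − 1.180×10^8 = 7.078×10^8 Pa
Additional depth in greenschist = 7.078×10^8 Pa / (2775 kg/m³ × 10 m/s²) = 25507 m
Total depth = 5130 m + 25507 m = 30637 m
= 30.637 km

30.6 km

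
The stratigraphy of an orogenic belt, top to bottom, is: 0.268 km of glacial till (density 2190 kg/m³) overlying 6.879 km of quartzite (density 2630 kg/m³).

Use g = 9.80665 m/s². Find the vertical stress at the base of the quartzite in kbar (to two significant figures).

1.8 kbar

glacial till: 2190 kg/m³ × 9.80665 m/s² × 268 m = 5.756×10^6 Pa = 0.05756 kbar
quartzite: 2630 kg/m³ × 9.80665 m/s² × 6879 m = 1.774×10^8 Pa = 1.774 kbar
Total = 0.05756 + 1.774 = 1.8318 kbar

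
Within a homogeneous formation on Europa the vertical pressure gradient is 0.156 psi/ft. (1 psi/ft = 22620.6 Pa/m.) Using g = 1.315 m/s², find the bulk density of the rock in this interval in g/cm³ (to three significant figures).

ρ = (dP/dz)/g = 0.156 psi/ft / 1.315 m/s² = 3528.8 Pa/m / 1.315 m/s² = 2683.5 kg/m³
= 2.684 g/cm³

2.68 g/cm³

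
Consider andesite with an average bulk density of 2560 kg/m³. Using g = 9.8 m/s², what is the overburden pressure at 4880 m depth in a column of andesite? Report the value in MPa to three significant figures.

122 MPa

andesite: 2560 kg/m³ × 9.8 m/s² × 4880 m = 1.224×10^8 Pa = 122.4 MPa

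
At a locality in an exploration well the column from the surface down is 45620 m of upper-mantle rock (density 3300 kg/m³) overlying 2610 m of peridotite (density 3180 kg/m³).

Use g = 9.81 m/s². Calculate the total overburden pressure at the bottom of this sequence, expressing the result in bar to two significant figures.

upper-mantle rock: 3300 kg/m³ × 9.81 m/s² × 45620 m = 1.477×10^9 Pa = 14769 bar
peridotite: 3180 kg/m³ × 9.81 m/s² × 2610 m = 8.142×10^7 Pa = 814.2 bar
Total = 14769 + 814.2 = 15583 bar

16000 bar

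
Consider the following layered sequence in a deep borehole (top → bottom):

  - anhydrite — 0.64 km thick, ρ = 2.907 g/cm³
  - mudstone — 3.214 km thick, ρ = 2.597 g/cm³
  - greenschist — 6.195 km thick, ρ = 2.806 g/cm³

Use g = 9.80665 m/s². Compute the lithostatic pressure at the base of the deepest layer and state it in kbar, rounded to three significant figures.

2.71 kbar

anhydrite: 2907 kg/m³ × 9.80665 m/s² × 640 m = 1.825×10^7 Pa = 0.1825 kbar
mudstone: 2597 kg/m³ × 9.80665 m/s² × 3214 m = 8.185×10^7 Pa = 0.8185 kbar
greenschist: 2806 kg/m³ × 9.80665 m/s² × 6195 m = 1.705×10^8 Pa = 1.705 kbar
Total = 0.1825 + 0.8185 + 1.705 = 2.7057 kbar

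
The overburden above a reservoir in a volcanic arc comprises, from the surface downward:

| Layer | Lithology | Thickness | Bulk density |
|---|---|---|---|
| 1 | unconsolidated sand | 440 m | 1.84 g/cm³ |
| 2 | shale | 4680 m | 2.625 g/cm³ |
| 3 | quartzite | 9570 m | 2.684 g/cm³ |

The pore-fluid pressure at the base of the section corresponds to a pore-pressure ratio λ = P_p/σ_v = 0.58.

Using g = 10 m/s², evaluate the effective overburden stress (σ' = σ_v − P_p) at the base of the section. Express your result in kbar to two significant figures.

Overburden (lithostatic) stress σ_v:
unconsolidated sand: 1840 kg/m³ × 10 m/s² × 440 m = 8.096×10^6 Pa = 8.096 MPa
shale: 2625 kg/m³ × 10 m/s² × 4680 m = 1.228×10^8 Pa = 122.8 MPa
quartzite: 2684 kg/m³ × 10 m/s² × 9570 m = 2.569×10^8 Pa = 256.9 MPa
Total = 8.096 + 122.8 + 256.9 = 387.80 MPa
Pore pressure P_p = λ·σ_v = 0.58 × 387.8 MPa = 224.9 MPa
Effective stress σ' = σ_v − P_p = 387.8 − 224.9 = 162.88 MPa = 1.6288 kbar

1.6 kbar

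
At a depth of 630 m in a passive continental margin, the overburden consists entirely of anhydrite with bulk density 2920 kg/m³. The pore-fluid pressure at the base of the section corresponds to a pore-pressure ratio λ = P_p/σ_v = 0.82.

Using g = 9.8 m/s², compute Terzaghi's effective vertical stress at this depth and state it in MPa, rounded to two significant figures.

3.2 MPa

Overburden (lithostatic) stress σ_v:
anhydrite: 2920 kg/m³ × 9.8 m/s² × 630 m = 1.803×10^7 Pa = 18.03 MPa
Pore pressure P_p = λ·σ_v = 0.82 × 18.03 MPa = 14.78 MPa
Effective stress σ' = σ_v − P_p = 18.03 − 14.78 = 3.2451 MPa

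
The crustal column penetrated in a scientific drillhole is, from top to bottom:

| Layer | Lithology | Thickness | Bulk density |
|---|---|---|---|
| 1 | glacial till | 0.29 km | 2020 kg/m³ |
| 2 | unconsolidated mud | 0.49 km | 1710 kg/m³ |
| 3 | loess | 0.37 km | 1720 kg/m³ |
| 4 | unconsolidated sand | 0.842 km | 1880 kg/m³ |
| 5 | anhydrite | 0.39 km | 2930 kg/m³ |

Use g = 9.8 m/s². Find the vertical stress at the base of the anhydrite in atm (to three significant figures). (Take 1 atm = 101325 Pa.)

463 atm

glacial till: 2020 kg/m³ × 9.8 m/s² × 290 m = 5.741×10^6 Pa = 56.66 atm
unconsolidated mud: 1710 kg/m³ × 9.8 m/s² × 490 m = 8.211×10^6 Pa = 81.04 atm
loess: 1720 kg/m³ × 9.8 m/s² × 370 m = 6.237×10^6 Pa = 61.55 atm
unconsolidated sand: 1880 kg/m³ × 9.8 m/s² × 842 m = 1.551×10^7 Pa = 153.1 atm
anhydrite: 2930 kg/m³ × 9.8 m/s² × 390 m = 1.120×10^7 Pa = 110.5 atm
Total = 56.66 + 81.04 + 61.55 + 153.1 + 110.5 = 462.87 atm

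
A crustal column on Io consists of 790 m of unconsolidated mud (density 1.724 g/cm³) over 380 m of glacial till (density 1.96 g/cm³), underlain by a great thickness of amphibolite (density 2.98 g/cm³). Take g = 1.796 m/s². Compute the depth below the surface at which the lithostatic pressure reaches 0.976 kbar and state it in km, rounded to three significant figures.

Pressure at base of upper layers: 1724×1.796×790 + 1960×1.796×380 = 3.784×10^6 Pa = 0.03784 kbar
Remaining pressure to be supplied by amphibolite: 9.760×10^7 − 3.784×10^6 = 9.382×10^7 Pa
Additional depth in amphibolite = 9.382×10^7 Pa / (2980 kg/m³ × 1.796 m/s²) = 17529 m
Total depth = 1170 m + 17529 m = 18699 m
= 18.699 km

18.7 km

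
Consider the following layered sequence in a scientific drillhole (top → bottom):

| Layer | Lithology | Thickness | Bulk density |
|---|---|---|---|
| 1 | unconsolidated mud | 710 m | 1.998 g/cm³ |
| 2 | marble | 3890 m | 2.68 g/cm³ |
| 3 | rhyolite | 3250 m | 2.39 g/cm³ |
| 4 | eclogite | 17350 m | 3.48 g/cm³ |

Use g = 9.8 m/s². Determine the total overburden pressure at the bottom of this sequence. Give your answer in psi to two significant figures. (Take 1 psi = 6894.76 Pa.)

110000 psi

unconsolidated mud: 1998 kg/m³ × 9.8 m/s² × 710 m = 1.390×10^7 Pa = 2016 psi
marble: 2680 kg/m³ × 9.8 m/s² × 3890 m = 1.022×10^8 Pa = 14818 psi
rhyolite: 2390 kg/m³ × 9.8 m/s² × 3250 m = 7.612×10^7 Pa = 11040 psi
eclogite: 3480 kg/m³ × 9.8 m/s² × 17350 m = 5.917×10^8 Pa = 85819 psi
Total = 2016 + 14818 + 11040 + 85819 = 1.1369×10^5 psi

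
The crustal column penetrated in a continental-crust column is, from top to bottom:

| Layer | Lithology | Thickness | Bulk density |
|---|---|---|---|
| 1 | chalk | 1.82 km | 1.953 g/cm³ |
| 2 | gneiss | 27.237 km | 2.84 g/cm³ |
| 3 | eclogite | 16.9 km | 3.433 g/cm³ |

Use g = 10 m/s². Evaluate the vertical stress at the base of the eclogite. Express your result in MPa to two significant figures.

chalk: 1953 kg/m³ × 10 m/s² × 1820 m = 3.554×10^7 Pa = 35.54 MPa
gneiss: 2840 kg/m³ × 10 m/s² × 27237 m = 7.735×10^8 Pa = 773.5 MPa
eclogite: 3433 kg/m³ × 10 m/s² × 16900 m = 5.802×10^8 Pa = 580.2 MPa
Total = 35.54 + 773.5 + 580.2 = 1389.3 MPa

1400 MPa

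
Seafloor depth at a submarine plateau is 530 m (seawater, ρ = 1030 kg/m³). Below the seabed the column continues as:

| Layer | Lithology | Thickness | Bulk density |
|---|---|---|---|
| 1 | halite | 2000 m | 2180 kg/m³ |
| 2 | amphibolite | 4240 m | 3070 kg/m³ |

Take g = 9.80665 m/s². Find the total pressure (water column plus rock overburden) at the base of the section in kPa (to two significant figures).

180000 kPa

seawater: 1030 kg/m³ × 9.80665 m/s² × 530 m = 5.353×10^6 Pa = 5353 kPa
halite: 2180 kg/m³ × 9.80665 m/s² × 2000 m = 4.276×10^7 Pa = 42757 kPa
amphibolite: 3070 kg/m³ × 9.80665 m/s² × 4240 m = 1.277×10^8 Pa = 1.277×10^5 kPa
Total = 5353 + 42757 + 1.277×10^5 = 1.7576×10^5 kPa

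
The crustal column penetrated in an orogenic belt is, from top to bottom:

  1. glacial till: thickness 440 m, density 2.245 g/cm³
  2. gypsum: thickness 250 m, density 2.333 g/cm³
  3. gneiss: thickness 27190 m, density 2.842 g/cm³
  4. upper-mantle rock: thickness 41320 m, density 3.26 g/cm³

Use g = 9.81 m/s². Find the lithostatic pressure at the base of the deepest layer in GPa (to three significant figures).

glacial till: 2245 kg/m³ × 9.81 m/s² × 440 m = 9.690×10^6 Pa = 9.690×10^-3 GPa
gypsum: 2333 kg/m³ × 9.81 m/s² × 250 m = 5.722×10^6 Pa = 5.722×10^-3 GPa
gneiss: 2842 kg/m³ × 9.81 m/s² × 27190 m = 7.581×10^8 Pa = 0.7581 GPa
upper-mantle rock: 3260 kg/m³ × 9.81 m/s² × 41320 m = 1.321×10^9 Pa = 1.321 GPa
Total = 9.690×10^-3 + 5.722×10^-3 + 0.7581 + 1.321 = 2.0949 GPa

2.09 GPa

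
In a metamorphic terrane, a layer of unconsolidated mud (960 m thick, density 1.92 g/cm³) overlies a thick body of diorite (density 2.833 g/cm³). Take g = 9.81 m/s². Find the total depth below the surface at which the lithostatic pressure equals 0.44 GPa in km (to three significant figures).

Pressure at base of upper layers: 1920×9.81×960 = 1.808×10^7 Pa = 0.01808 GPa
Remaining pressure to be supplied by diorite: 4.400×10^8 − 1.808×10^7 = 4.219×10^8 Pa
Additional depth in diorite = 4.219×10^8 Pa / (2833 kg/m³ × 9.81 m/s²) = 15181 m
Total depth = 960 m + 15181 m = 16141 m
= 16.141 km

16.1 km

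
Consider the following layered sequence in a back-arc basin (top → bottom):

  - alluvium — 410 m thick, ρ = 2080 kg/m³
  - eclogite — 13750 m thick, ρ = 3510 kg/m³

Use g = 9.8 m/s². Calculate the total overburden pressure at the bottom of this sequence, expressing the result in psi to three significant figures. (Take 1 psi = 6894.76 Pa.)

69800 psi

alluvium: 2080 kg/m³ × 9.8 m/s² × 410 m = 8.357×10^6 Pa = 1212 psi
eclogite: 3510 kg/m³ × 9.8 m/s² × 13750 m = 4.730×10^8 Pa = 68599 psi
Total = 1212 + 68599 = 69811 psi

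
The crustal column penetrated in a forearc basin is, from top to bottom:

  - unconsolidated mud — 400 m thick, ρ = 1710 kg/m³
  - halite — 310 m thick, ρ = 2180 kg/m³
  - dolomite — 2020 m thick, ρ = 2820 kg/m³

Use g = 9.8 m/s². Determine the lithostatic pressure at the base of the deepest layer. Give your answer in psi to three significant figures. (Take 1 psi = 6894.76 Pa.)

unconsolidated mud: 1710 kg/m³ × 9.8 m/s² × 400 m = 6.703×10^6 Pa = 972.2 psi
halite: 2180 kg/m³ × 9.8 m/s² × 310 m = 6.623×10^6 Pa = 960.6 psi
dolomite: 2820 kg/m³ × 9.8 m/s² × 2020 m = 5.582×10^7 Pa = 8097 psi
Total = 972.2 + 960.6 + 8097 = 10029 psi

10000 psi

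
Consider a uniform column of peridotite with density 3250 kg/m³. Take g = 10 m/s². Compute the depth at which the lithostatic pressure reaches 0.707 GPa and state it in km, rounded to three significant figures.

h = P/(ρg) = 0.707 GPa / (3250 kg/m³ × 10 m/s²) = 7.070×10^8 Pa / 32500 Pa/m = 21754 m
= 21.754 km

21.8 km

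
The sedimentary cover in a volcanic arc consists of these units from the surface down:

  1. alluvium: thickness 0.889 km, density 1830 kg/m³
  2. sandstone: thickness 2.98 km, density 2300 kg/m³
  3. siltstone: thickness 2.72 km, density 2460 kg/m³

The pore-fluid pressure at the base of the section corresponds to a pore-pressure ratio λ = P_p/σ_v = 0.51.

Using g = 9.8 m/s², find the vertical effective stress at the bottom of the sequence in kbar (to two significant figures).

0.73 kbar

Overburden (lithostatic) stress σ_v:
alluvium: 1830 kg/m³ × 9.8 m/s² × 889 m = 1.594×10^7 Pa = 15.94 MPa
sandstone: 2300 kg/m³ × 9.8 m/s² × 2980 m = 6.717×10^7 Pa = 67.17 MPa
siltstone: 2460 kg/m³ × 9.8 m/s² × 2720 m = 6.557×10^7 Pa = 65.57 MPa
Total = 15.94 + 67.17 + 65.57 = 148.69 MPa
Pore pressure P_p = λ·σ_v = 0.51 × 148.7 MPa = 75.83 MPa
Effective stress σ' = σ_v − P_p = 148.7 − 75.83 = 72.856 MPa = 0.72856 kbar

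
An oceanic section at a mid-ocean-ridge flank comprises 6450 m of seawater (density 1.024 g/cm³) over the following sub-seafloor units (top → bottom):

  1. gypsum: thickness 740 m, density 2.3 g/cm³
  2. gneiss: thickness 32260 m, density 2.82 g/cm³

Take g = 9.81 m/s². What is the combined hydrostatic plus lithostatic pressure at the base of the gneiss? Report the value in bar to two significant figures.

seawater: 1024 kg/m³ × 9.81 m/s² × 6450 m = 6.479×10^7 Pa = 647.9 bar
gypsum: 2300 kg/m³ × 9.81 m/s² × 740 m = 1.670×10^7 Pa = 167.0 bar
gneiss: 2820 kg/m³ × 9.81 m/s² × 32260 m = 8.924×10^8 Pa = 8924 bar
Total = 647.9 + 167.0 + 8924 = 9739.4 bar

9700 bar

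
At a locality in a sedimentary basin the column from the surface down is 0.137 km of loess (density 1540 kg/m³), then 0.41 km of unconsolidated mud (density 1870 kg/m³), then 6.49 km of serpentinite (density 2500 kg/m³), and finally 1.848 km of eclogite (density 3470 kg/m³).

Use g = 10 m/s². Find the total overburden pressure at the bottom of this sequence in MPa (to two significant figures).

240 MPa

loess: 1540 kg/m³ × 10 m/s² × 137 m = 2.110×10^6 Pa = 2.110 MPa
unconsolidated mud: 1870 kg/m³ × 10 m/s² × 410 m = 7.667×10^6 Pa = 7.667 MPa
serpentinite: 2500 kg/m³ × 10 m/s² × 6490 m = 1.623×10^8 Pa = 162.2 MPa
eclogite: 3470 kg/m³ × 10 m/s² × 1848 m = 6.413×10^7 Pa = 64.13 MPa
Total = 2.110 + 7.667 + 162.2 + 64.13 = 236.15 MPa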